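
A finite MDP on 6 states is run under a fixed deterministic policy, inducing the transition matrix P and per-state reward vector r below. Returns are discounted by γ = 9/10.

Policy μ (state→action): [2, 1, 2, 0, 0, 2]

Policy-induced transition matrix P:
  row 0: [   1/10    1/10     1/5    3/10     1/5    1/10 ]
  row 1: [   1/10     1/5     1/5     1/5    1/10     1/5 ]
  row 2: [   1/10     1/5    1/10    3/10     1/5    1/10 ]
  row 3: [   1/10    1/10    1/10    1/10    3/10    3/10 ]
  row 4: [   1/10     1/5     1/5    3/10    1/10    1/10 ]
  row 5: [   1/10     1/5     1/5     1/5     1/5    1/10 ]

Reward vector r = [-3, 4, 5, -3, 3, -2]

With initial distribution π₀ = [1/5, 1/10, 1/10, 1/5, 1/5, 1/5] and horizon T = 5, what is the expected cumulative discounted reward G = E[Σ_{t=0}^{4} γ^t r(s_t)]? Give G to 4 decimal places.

G = 2.2294

t=0: π = [0.2000, 0.1000, 0.1000, 0.2000, 0.2000, 0.2000], E[r] = -0.1000, γ^t·E[r] = -0.100000, running G = -0.100000
t=1: π = [0.1000, 0.1600, 0.1700, 0.2300, 0.1900, 0.1500], E[r] = 0.7700, γ^t·E[r] = 0.693000, running G = 0.593000
t=2: π = [0.1000, 0.1670, 0.1600, 0.2230, 0.1880, 0.1620], E[r] = 0.7390, γ^t·E[r] = 0.598590, running G = 1.191590
t=3: π = [0.1000, 0.1677, 0.1617, 0.2225, 0.1868, 0.1613], E[r] = 0.7496, γ^t·E[r] = 0.546458, running G = 1.738048
t=4: π = [0.1000, 0.1678, 0.1616, 0.2226, 0.1868, 0.1613], E[r] = 0.7490, γ^t·E[r] = 0.491393, running G = 2.229441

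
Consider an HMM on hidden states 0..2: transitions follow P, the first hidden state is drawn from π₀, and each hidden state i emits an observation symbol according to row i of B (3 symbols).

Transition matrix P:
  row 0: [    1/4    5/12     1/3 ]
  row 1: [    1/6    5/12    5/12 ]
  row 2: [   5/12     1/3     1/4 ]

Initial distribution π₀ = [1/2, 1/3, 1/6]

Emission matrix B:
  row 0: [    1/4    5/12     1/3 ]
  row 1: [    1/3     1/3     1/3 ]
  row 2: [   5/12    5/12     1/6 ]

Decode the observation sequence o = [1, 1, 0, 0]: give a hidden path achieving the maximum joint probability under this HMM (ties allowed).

path = [0, 1, 1, 2]

t=0: δ = [2.083e-01, 1.111e-01, 6.944e-02]  (obs o_0=1)
t=1: δ = [2.170e-02, 2.894e-02, 2.894e-02]  ψ = [0, 0, 0]  (obs o_1=1)
t=2: δ = [3.014e-03, 4.019e-03, 5.023e-03]  ψ = [2, 1, 1]  (obs o_2=0)
t=3: δ = [5.233e-04, 5.582e-04, 6.977e-04]  ψ = [2, 1, 1]  (obs o_3=0)
backtrack: best end state = 2; path = [0, 1, 1, 2]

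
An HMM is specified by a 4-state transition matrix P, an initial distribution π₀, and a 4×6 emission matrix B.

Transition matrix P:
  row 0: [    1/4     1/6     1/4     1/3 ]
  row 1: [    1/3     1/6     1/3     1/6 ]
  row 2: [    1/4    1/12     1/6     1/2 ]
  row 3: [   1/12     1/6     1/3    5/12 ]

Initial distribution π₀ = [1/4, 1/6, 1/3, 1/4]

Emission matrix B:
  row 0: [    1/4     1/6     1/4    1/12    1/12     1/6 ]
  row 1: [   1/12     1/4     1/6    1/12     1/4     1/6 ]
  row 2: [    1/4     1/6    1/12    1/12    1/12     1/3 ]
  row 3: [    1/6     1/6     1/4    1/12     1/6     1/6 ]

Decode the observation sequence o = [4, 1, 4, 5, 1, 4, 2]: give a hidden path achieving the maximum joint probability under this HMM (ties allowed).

path = [3, 3, 3, 2, 3, 3, 3]

t=0: δ = [2.083e-02, 4.167e-02, 2.778e-02, 4.167e-02]  (obs o_0=4)
t=1: δ = [2.315e-03, 1.736e-03, 2.315e-03, 2.894e-03]  ψ = [1, 1, 1, 3]  (obs o_1=1)
t=2: δ = [4.823e-05, 1.206e-04, 8.038e-05, 2.009e-04]  ψ = [0, 3, 3, 3]  (obs o_2=4)
t=3: δ = [6.698e-06, 5.582e-06, 2.233e-05, 1.395e-05]  ψ = [1, 3, 3, 3]  (obs o_3=5)
t=4: δ = [9.303e-07, 5.814e-07, 7.752e-07, 1.861e-06]  ψ = [2, 3, 3, 2]  (obs o_4=1)
t=5: δ = [1.938e-08, 7.752e-08, 5.168e-08, 1.292e-07]  ψ = [0, 3, 3, 3]  (obs o_5=4)
t=6: δ = [6.460e-09, 3.589e-09, 3.589e-09, 1.346e-08]  ψ = [1, 3, 3, 3]  (obs o_6=2)
backtrack: best end state = 3; path = [3, 3, 3, 2, 3, 3, 3]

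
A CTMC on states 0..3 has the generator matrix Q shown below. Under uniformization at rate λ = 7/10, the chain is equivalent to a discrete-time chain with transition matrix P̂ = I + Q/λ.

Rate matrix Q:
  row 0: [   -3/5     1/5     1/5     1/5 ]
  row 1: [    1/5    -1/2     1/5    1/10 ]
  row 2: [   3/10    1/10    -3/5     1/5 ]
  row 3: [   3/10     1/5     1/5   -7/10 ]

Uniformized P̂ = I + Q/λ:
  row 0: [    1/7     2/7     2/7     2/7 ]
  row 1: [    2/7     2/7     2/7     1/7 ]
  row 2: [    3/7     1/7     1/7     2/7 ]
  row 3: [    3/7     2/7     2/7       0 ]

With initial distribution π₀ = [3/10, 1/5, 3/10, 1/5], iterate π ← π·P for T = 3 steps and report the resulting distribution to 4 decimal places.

π = [0.3058, 0.2499, 0.2499, 0.1945]

t=0: π = [0.3000, 0.2000, 0.3000, 0.2000]
t=1: π = [0.3143, 0.2429, 0.2429, 0.2000]
t=2: π = [0.3041, 0.2510, 0.2510, 0.1939]
t=3: π = [0.3058, 0.2499, 0.2499, 0.1945]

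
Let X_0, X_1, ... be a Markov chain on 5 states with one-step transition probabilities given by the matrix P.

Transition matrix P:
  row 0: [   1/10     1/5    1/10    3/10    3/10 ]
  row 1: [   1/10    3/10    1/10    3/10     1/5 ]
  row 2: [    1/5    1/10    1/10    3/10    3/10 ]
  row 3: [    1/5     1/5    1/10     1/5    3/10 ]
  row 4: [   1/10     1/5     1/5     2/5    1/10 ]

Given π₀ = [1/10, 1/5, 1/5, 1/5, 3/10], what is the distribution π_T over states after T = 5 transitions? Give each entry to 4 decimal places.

t=0: π = [0.1000, 0.2000, 0.2000, 0.2000, 0.3000]
t=1: π = [0.1400, 0.2000, 0.1300, 0.3100, 0.2200]
t=2: π = [0.1440, 0.2070, 0.1220, 0.2910, 0.2360]
t=3: π = [0.1413, 0.2085, 0.1236, 0.2945, 0.2321]
t=4: π = [0.1418, 0.2085, 0.1232, 0.2938, 0.2327]
t=5: π = [0.1417, 0.2085, 0.1233, 0.2939, 0.2326]

π = [0.1417, 0.2085, 0.1233, 0.2939, 0.2326]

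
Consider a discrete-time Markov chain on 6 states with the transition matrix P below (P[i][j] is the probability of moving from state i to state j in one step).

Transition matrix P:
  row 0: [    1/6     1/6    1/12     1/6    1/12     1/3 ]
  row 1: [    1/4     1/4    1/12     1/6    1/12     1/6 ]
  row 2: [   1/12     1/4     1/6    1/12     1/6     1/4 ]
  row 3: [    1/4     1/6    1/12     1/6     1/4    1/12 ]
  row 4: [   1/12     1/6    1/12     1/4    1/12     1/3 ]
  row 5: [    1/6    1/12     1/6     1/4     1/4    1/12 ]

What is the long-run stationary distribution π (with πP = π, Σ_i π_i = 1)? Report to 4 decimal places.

Balance equations π_j = Σ_i π_i·P[i][j]:
  π_0 = 1/6·π_0 + 1/4·π_1 + 1/12·π_2 + 1/4·π_3 + 1/12·π_4 + 1/6·π_5
  π_1 = 1/6·π_0 + 1/4·π_1 + 1/4·π_2 + 1/6·π_3 + 1/6·π_4 + 1/12·π_5
  π_2 = 1/12·π_0 + 1/12·π_1 + 1/6·π_2 + 1/12·π_3 + 1/12·π_4 + 1/6·π_5
  π_3 = 1/6·π_0 + 1/6·π_1 + 1/12·π_2 + 1/6·π_3 + 1/4·π_4 + 1/4·π_5
  π_4 = 1/12·π_0 + 1/12·π_1 + 1/6·π_2 + 1/4·π_3 + 1/12·π_4 + 1/4·π_5
  normalize: π_0 + π_1 + π_2 + π_3 + π_4 + π_5 = 1
Solving the linear system gives exactly π = [45599/261171, 45353/261171, 28463/261171, 48895/261171, 40939/261171, 51922/261171].

π = [0.1746, 0.1737, 0.1090, 0.1872, 0.1568, 0.1988]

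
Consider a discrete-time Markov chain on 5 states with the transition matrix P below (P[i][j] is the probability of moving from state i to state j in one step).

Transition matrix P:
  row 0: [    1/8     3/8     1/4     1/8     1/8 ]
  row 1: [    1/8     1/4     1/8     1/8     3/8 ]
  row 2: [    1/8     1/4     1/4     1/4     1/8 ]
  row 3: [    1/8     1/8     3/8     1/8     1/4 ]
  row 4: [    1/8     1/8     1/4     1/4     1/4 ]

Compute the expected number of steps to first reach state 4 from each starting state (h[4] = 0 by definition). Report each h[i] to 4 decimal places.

h = [4.7054, 3.6494, 4.7983, 4.3928, 0.0000]

First-step conditioning: h[4] = 0; for i ≠ 4, h[i] = 1 + Σ_k P[i][k]·h[k].
  h[0] = 1 + 1/8·h[0] + 3/8·h[1] + 1/4·h[2] + 1/8·h[3]
  h[1] = 1 + 1/8·h[0] + 1/4·h[1] + 1/8·h[2] + 1/8·h[3]
  h[2] = 1 + 1/8·h[0] + 1/4·h[1] + 1/4·h[2] + 1/4·h[3]
  h[3] = 1 + 1/8·h[0] + 1/8·h[1] + 3/8·h[2] + 1/8·h[3]
Solving the 4×4 linear system over states ≠ 4 gives exactly h = [4456/947, 3456/947, 4544/947, 4160/947, 0] (h[4] = 0 is the target).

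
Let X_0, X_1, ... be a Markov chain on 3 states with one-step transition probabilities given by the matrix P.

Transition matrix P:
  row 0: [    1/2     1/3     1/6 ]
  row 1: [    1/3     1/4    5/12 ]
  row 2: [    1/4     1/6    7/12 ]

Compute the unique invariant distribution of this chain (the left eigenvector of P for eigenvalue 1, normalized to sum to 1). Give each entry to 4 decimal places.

Balance equations π_j = Σ_i π_i·P[i][j]:
  π_0 = 1/2·π_0 + 1/3·π_1 + 1/4·π_2
  π_1 = 1/3·π_0 + 1/4·π_1 + 1/6·π_2
  normalize: π_0 + π_1 + π_2 = 1
Solving the linear system gives exactly π = [35/97, 24/97, 38/97].

π = [0.3608, 0.2474, 0.3918]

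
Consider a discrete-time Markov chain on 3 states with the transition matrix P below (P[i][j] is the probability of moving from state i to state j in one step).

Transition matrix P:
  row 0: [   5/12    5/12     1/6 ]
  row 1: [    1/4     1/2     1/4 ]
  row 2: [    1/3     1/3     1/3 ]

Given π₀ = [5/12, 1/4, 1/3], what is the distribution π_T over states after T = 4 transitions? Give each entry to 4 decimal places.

π = [0.3244, 0.4325, 0.2432]

t=0: π = [0.4167, 0.2500, 0.3333]
t=1: π = [0.3472, 0.4097, 0.2431]
t=2: π = [0.3281, 0.4306, 0.2413]
t=3: π = [0.3248, 0.4324, 0.2428]
t=4: π = [0.3244, 0.4325, 0.2432]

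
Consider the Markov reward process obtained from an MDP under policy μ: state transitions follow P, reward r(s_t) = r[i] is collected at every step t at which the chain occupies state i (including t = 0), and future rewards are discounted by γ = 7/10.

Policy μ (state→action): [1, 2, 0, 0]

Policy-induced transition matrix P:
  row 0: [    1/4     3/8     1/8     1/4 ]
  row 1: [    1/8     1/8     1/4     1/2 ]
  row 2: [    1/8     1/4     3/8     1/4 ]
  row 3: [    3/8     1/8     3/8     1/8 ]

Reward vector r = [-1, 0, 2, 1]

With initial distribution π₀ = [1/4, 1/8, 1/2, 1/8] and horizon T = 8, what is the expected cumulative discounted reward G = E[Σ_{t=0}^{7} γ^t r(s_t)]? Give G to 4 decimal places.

t=0: π = [0.2500, 0.1250, 0.5000, 0.1250], E[r] = 0.8750, γ^t·E[r] = 0.875000, running G = 0.875000
t=1: π = [0.1875, 0.2500, 0.2969, 0.2656], E[r] = 0.6719, γ^t·E[r] = 0.470313, running G = 1.345313
t=2: π = [0.2148, 0.2090, 0.2969, 0.2793], E[r] = 0.6582, γ^t·E[r] = 0.322520, running G = 1.667832
t=3: π = [0.2217, 0.2158, 0.2952, 0.2673], E[r] = 0.6360, γ^t·E[r] = 0.218143, running G = 1.885975
t=4: π = [0.2195, 0.2173, 0.2926, 0.2705], E[r] = 0.6362, γ^t·E[r] = 0.152752, running G = 2.038727
t=5: π = [0.2201, 0.2165, 0.2929, 0.2705], E[r] = 0.6363, γ^t·E[r] = 0.106949, running G = 2.145676
t=6: π = [0.2201, 0.2166, 0.2929, 0.2703], E[r] = 0.6360, γ^t·E[r] = 0.074826, running G = 2.220501
t=7: π = [0.2201, 0.2166, 0.2929, 0.2704], E[r] = 0.6361, γ^t·E[r] = 0.052382, running G = 2.272883

G = 2.2729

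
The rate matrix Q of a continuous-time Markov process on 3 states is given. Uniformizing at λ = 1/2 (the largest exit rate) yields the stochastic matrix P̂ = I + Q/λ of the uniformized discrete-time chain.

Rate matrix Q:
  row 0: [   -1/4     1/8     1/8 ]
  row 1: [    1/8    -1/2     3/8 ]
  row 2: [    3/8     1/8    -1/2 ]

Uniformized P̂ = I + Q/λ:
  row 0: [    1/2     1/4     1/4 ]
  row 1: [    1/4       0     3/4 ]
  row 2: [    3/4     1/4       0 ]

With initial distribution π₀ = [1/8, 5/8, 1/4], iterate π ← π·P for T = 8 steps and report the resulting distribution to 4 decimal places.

t=0: π = [0.1250, 0.6250, 0.2500]
t=1: π = [0.4063, 0.0938, 0.5000]
t=2: π = [0.6016, 0.2266, 0.1719]
t=3: π = [0.4863, 0.1934, 0.3203]
t=4: π = [0.5317, 0.2017, 0.2666]
t=5: π = [0.5162, 0.1996, 0.2842]
t=6: π = [0.5211, 0.2001, 0.2787]
t=7: π = [0.5197, 0.2000, 0.2804]
t=8: π = [0.5201, 0.2000, 0.2799]

π = [0.5201, 0.2000, 0.2799]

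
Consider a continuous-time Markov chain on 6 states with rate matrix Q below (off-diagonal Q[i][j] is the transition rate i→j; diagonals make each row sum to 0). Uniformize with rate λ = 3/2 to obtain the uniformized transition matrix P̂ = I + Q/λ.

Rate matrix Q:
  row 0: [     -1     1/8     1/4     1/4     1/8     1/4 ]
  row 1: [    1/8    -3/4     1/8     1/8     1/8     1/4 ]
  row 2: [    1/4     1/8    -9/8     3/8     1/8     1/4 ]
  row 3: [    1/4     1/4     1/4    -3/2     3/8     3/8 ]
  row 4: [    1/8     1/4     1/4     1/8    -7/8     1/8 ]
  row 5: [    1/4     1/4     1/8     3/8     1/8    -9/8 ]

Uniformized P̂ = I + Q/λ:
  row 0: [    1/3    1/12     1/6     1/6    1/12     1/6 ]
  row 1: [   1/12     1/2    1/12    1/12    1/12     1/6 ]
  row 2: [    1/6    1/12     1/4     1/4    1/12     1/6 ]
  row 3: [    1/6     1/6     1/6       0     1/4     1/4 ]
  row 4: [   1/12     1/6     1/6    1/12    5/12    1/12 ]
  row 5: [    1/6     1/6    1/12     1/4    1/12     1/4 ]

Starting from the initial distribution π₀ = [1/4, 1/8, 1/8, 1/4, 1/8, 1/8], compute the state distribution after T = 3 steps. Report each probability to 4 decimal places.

π = [0.1651, 0.2058, 0.1478, 0.1400, 0.1609, 0.1804]

t=0: π = [0.2500, 0.1250, 0.1250, 0.2500, 0.1250, 0.1250]
t=1: π = [0.1875, 0.1771, 0.1563, 0.1250, 0.1667, 0.1875]
t=2: π = [0.1693, 0.1970, 0.1493, 0.1458, 0.1597, 0.1788]
t=3: π = [0.1651, 0.2058, 0.1478, 0.1400, 0.1609, 0.1804]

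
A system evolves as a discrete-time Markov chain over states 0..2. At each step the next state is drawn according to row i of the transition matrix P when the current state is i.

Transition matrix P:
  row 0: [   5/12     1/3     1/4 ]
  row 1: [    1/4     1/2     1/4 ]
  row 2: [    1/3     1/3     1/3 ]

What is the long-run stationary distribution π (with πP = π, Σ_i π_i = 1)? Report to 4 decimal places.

π = [0.3273, 0.4000, 0.2727]

Balance equations π_j = Σ_i π_i·P[i][j]:
  π_0 = 5/12·π_0 + 1/4·π_1 + 1/3·π_2
  π_1 = 1/3·π_0 + 1/2·π_1 + 1/3·π_2
  normalize: π_0 + π_1 + π_2 = 1
Solving the linear system gives exactly π = [18/55, 2/5, 3/11].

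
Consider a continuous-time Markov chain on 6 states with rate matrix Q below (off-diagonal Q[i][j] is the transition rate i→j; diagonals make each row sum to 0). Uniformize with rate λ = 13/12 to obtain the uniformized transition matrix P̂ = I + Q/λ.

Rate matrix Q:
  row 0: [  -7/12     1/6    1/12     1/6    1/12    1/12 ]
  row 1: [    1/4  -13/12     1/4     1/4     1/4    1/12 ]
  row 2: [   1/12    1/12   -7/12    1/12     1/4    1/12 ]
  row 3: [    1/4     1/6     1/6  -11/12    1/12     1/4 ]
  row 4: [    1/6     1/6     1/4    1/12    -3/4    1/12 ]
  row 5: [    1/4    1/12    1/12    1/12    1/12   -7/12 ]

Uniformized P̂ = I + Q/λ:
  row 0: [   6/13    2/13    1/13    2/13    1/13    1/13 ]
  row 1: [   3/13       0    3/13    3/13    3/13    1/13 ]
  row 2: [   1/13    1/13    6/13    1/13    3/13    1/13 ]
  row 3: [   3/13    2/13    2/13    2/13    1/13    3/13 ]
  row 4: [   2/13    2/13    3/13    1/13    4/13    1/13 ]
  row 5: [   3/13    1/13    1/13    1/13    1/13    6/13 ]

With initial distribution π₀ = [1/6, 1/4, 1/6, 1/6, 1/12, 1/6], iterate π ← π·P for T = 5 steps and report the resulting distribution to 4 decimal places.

π = [0.2423, 0.1091, 0.2079, 0.1217, 0.1632, 0.1558]

t=0: π = [0.1667, 0.2500, 0.1667, 0.1667, 0.0833, 0.1667]
t=1: π = [0.2372, 0.0897, 0.2051, 0.1410, 0.1603, 0.1667]
t=2: π = [0.2416, 0.1114, 0.2051, 0.1198, 0.1593, 0.1627]
t=3: π = [0.2427, 0.1084, 0.2067, 0.1219, 0.1624, 0.1579]
t=4: π = [0.2425, 0.1091, 0.2075, 0.1216, 0.1629, 0.1564]
t=5: π = [0.2423, 0.1091, 0.2079, 0.1217, 0.1632, 0.1558]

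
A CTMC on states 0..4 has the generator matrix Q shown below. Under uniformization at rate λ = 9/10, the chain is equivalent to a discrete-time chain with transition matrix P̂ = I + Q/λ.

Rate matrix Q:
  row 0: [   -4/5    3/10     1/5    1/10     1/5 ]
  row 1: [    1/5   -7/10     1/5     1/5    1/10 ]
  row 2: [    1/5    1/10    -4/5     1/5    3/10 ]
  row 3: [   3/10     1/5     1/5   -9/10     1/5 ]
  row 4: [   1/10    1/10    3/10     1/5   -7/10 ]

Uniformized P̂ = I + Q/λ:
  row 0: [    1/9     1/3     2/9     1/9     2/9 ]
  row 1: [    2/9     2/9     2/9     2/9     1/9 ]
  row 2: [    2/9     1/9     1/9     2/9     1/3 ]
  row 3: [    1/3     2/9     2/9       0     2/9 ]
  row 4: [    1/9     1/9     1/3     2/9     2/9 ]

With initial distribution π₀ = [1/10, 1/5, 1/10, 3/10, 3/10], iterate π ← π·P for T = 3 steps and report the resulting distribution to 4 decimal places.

t=0: π = [0.1000, 0.2000, 0.1000, 0.3000, 0.3000]
t=1: π = [0.2111, 0.1889, 0.2444, 0.1444, 0.2111]
t=2: π = [0.1914, 0.1951, 0.2185, 0.1667, 0.2284]
t=3: π = [0.1941, 0.1938, 0.2233, 0.1639, 0.2248]

π = [0.1941, 0.1938, 0.2233, 0.1639, 0.2248]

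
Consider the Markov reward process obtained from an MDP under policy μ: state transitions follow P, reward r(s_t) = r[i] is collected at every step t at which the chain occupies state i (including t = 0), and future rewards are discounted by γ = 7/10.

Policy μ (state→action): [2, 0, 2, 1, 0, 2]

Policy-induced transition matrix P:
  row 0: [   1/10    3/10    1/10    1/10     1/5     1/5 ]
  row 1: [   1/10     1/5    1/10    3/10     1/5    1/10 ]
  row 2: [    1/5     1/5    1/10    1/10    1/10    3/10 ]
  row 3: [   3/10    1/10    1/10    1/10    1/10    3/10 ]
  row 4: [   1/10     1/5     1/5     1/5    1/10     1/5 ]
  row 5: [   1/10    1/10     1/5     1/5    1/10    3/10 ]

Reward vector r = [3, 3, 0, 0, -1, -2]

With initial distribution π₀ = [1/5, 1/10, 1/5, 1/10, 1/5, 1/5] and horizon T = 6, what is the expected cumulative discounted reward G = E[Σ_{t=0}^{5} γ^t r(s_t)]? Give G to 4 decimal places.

G = 1.0112

t=0: π = [0.2000, 0.1000, 0.2000, 0.1000, 0.2000, 0.2000], E[r] = 0.3000, γ^t·E[r] = 0.300000, running G = 0.300000
t=1: π = [0.1400, 0.1900, 0.1400, 0.1600, 0.1300, 0.2400], E[r] = 0.3800, γ^t·E[r] = 0.266000, running G = 0.566000
t=2: π = [0.1460, 0.1740, 0.1370, 0.1750, 0.1330, 0.2350], E[r] = 0.3570, γ^t·E[r] = 0.174930, running G = 0.740930
t=3: π = [0.1487, 0.1736, 0.1368, 0.1716, 0.1320, 0.2373], E[r] = 0.3603, γ^t·E[r] = 0.123583, running G = 0.864513
t=4: π = [0.1480, 0.1740, 0.1369, 0.1717, 0.1322, 0.2372], E[r] = 0.3593, γ^t·E[r] = 0.086266, running G = 0.950778
t=5: π = [0.1480, 0.1739, 0.1369, 0.1717, 0.1322, 0.2372], E[r] = 0.3593, γ^t·E[r] = 0.060379, running G = 1.011158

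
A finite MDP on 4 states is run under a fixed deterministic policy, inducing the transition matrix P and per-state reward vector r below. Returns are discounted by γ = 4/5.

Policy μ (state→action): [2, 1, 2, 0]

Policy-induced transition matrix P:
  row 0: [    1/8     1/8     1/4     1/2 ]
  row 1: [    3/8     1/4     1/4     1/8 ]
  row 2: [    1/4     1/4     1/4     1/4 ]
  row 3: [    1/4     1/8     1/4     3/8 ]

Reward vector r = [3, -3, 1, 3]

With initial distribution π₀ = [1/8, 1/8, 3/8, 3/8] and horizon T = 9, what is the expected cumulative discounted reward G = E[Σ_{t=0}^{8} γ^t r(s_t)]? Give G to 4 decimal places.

t=0: π = [0.1250, 0.1250, 0.3750, 0.3750], E[r] = 1.5000, γ^t·E[r] = 1.500000, running G = 1.500000
t=1: π = [0.2500, 0.1875, 0.2500, 0.3125], E[r] = 1.3750, γ^t·E[r] = 1.100000, running G = 2.600000
t=2: π = [0.2422, 0.1797, 0.2500, 0.3281], E[r] = 1.4219, γ^t·E[r] = 0.910000, running G = 3.510000
t=3: π = [0.2422, 0.1787, 0.2500, 0.3291], E[r] = 1.4277, γ^t·E[r] = 0.731000, running G = 4.241000
t=4: π = [0.2421, 0.1786, 0.2500, 0.3293], E[r] = 1.4285, γ^t·E[r] = 0.585100, running G = 4.826100
t=5: π = [0.2421, 0.1786, 0.2500, 0.3294], E[r] = 1.4286, γ^t·E[r] = 0.468110, running G = 5.294210
t=6: π = [0.2421, 0.1786, 0.2500, 0.3294], E[r] = 1.4286, γ^t·E[r] = 0.374491, running G = 5.668701
t=7: π = [0.2421, 0.1786, 0.2500, 0.3294], E[r] = 1.4286, γ^t·E[r] = 0.299593, running G = 5.968294
t=8: π = [0.2421, 0.1786, 0.2500, 0.3294], E[r] = 1.4286, γ^t·E[r] = 0.239675, running G = 6.207969

G = 6.2080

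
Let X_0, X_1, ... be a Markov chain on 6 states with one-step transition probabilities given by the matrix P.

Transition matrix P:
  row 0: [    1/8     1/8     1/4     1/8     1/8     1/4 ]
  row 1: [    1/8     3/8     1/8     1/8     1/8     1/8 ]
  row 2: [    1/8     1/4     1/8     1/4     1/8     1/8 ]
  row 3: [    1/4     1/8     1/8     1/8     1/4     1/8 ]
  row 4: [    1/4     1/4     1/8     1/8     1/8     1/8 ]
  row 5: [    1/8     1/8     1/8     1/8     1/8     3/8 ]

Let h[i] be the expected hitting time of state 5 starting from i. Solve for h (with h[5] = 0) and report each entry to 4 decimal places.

First-step conditioning: h[5] = 0; for i ≠ 5, h[i] = 1 + Σ_k P[i][k]·h[k].
  h[0] = 1 + 1/8·h[0] + 1/8·h[1] + 1/4·h[2] + 1/8·h[3] + 1/8·h[4]
  h[1] = 1 + 1/8·h[0] + 3/8·h[1] + 1/8·h[2] + 1/8·h[3] + 1/8·h[4]
  h[2] = 1 + 1/8·h[0] + 1/4·h[1] + 1/8·h[2] + 1/4·h[3] + 1/8·h[4]
  h[3] = 1 + 1/4·h[0] + 1/8·h[1] + 1/8·h[2] + 1/8·h[3] + 1/4·h[4]
  h[4] = 1 + 1/4·h[0] + 1/4·h[1] + 1/8·h[2] + 1/8·h[3] + 1/8·h[4]
Solving the 5×5 linear system over states ≠ 5 gives exactly h = [3575/593, 4087/593, 4078/593, 4015/593, 4023/593, 0] (h[5] = 0 is the target).

h = [6.0287, 6.8921, 6.8769, 6.7707, 6.7841, 0.0000]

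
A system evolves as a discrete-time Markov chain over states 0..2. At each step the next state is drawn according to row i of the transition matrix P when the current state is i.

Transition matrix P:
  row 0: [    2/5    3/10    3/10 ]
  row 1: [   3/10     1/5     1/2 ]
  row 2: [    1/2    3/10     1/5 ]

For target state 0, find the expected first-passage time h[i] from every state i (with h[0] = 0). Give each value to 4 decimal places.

h = [0.0000, 2.6531, 2.2449]

First-step conditioning: h[0] = 0; for i ≠ 0, h[i] = 1 + Σ_k P[i][k]·h[k].
  h[1] = 1 + 1/5·h[1] + 1/2·h[2]
  h[2] = 1 + 3/10·h[1] + 1/5·h[2]
Solving the 2×2 linear system over states ≠ 0 gives exactly h = [0, 130/49, 110/49] (h[0] = 0 is the target).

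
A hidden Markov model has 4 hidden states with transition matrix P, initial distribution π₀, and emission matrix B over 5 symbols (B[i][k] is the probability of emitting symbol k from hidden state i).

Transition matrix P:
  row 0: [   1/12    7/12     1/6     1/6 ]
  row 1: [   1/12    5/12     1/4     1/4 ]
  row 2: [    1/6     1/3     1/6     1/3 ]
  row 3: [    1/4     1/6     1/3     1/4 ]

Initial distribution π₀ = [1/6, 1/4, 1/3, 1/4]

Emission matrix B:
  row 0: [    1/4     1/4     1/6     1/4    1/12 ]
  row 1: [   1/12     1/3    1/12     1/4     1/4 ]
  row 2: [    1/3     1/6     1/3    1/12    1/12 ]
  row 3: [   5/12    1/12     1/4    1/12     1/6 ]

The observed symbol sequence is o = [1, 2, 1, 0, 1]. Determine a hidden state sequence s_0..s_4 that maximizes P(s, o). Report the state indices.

path = [1, 2, 1, 2, 1]

t=0: δ = [4.167e-02, 8.333e-02, 5.556e-02, 2.083e-02]  (obs o_0=1)
t=1: δ = [1.543e-03, 2.894e-03, 6.944e-03, 5.208e-03]  ψ = [2, 1, 1, 1]  (obs o_1=2)
t=2: δ = [3.255e-04, 7.716e-04, 2.894e-04, 1.929e-04]  ψ = [3, 2, 3, 2]  (obs o_2=1)
t=3: δ = [1.608e-05, 2.679e-05, 6.430e-05, 8.038e-05]  ψ = [1, 1, 1, 1]  (obs o_3=0)
t=4: δ = [5.023e-06, 7.144e-06, 4.465e-06, 1.786e-06]  ψ = [3, 2, 3, 2]  (obs o_4=1)
backtrack: best end state = 1; path = [1, 2, 1, 2, 1]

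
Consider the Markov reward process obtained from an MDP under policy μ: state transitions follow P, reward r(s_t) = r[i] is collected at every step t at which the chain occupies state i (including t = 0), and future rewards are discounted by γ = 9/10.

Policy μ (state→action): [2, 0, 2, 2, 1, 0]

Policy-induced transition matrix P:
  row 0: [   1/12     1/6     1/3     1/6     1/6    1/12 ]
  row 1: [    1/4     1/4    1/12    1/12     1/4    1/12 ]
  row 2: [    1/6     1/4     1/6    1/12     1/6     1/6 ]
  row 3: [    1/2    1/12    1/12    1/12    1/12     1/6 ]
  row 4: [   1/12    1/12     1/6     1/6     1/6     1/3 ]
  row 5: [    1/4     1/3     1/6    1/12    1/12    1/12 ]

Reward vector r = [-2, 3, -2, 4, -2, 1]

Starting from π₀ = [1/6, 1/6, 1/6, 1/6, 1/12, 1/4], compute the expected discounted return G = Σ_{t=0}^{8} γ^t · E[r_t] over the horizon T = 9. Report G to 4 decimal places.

G = 1.1851

t=0: π = [0.1667, 0.1667, 0.1667, 0.1667, 0.0833, 0.2500], E[r] = 0.5833, γ^t·E[r] = 0.583333, running G = 0.583333
t=1: π = [0.2361, 0.2153, 0.1667, 0.1042, 0.1458, 0.1319], E[r] = 0.0972, γ^t·E[r] = 0.087500, running G = 0.670833
t=2: π = [0.1985, 0.1997, 0.1794, 0.1152, 0.1649, 0.1424], E[r] = 0.1163, γ^t·E[r] = 0.094219, running G = 0.765052
t=3: π = [0.2033, 0.1986, 0.1735, 0.1136, 0.1618, 0.1491], E[r] = 0.1223, γ^t·E[r] = 0.089121, running G = 0.854173
t=4: π = [0.2031, 0.1996, 0.1745, 0.1138, 0.1613, 0.1477], E[r] = 0.1236, γ^t·E[r] = 0.081098, running G = 0.935271
t=5: π = [0.2032, 0.1995, 0.1744, 0.1137, 0.1615, 0.1477], E[r] = 0.1230, γ^t·E[r] = 0.072610, running G = 1.007881
t=6: π = [0.2031, 0.1995, 0.1744, 0.1137, 0.1615, 0.1477], E[r] = 0.1230, γ^t·E[r] = 0.065387, running G = 1.073267
t=7: π = [0.2031, 0.1995, 0.1744, 0.1137, 0.1615, 0.1477], E[r] = 0.1230, γ^t·E[r] = 0.058850, running G = 1.132117
t=8: π = [0.2031, 0.1995, 0.1744, 0.1137, 0.1615, 0.1477], E[r] = 0.1230, γ^t·E[r] = 0.052965, running G = 1.185082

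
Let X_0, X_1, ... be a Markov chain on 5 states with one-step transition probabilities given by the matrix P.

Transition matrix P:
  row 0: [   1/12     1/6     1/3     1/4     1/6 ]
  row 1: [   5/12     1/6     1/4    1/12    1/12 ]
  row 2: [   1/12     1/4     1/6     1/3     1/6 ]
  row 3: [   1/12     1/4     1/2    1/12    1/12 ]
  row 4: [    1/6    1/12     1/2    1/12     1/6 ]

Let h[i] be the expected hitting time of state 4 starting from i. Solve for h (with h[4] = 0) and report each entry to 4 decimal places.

First-step conditioning: h[4] = 0; for i ≠ 4, h[i] = 1 + Σ_k P[i][k]·h[k].
  h[0] = 1 + 1/12·h[0] + 1/6·h[1] + 1/3·h[2] + 1/4·h[3]
  h[1] = 1 + 5/12·h[0] + 1/6·h[1] + 1/4·h[2] + 1/12·h[3]
  h[2] = 1 + 1/12·h[0] + 1/4·h[1] + 1/6·h[2] + 1/3·h[3]
  h[3] = 1 + 1/12·h[0] + 1/4·h[1] + 1/2·h[2] + 1/12·h[3]
Solving the 4×4 linear system over states ≠ 4 gives exactly h = [1900/251, 2032/251, 1920/251, 2048/251, 0] (h[4] = 0 is the target).

h = [7.5697, 8.0956, 7.6494, 8.1594, 0.0000]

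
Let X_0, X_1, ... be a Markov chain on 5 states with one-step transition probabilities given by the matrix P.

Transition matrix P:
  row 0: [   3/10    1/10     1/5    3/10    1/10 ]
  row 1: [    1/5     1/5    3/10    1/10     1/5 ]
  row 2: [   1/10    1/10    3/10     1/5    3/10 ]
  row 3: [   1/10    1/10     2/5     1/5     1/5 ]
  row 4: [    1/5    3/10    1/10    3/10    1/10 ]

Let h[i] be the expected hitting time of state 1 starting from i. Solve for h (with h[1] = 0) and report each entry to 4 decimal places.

h = [7.3907, 0.0000, 7.0896, 7.2043, 5.9427]

First-step conditioning: h[1] = 0; for i ≠ 1, h[i] = 1 + Σ_k P[i][k]·h[k].
  h[0] = 1 + 3/10·h[0] + 1/5·h[2] + 3/10·h[3] + 1/10·h[4]
  h[2] = 1 + 1/10·h[0] + 3/10·h[2] + 1/5·h[3] + 3/10·h[4]
  h[3] = 1 + 1/10·h[0] + 2/5·h[2] + 1/5·h[3] + 1/5·h[4]
  h[4] = 1 + 1/5·h[0] + 1/10·h[2] + 3/10·h[3] + 1/10·h[4]
Solving the 4×4 linear system over states ≠ 1 gives exactly h = [2062/279, 0, 1978/279, 670/93, 1658/279] (h[1] = 0 is the target).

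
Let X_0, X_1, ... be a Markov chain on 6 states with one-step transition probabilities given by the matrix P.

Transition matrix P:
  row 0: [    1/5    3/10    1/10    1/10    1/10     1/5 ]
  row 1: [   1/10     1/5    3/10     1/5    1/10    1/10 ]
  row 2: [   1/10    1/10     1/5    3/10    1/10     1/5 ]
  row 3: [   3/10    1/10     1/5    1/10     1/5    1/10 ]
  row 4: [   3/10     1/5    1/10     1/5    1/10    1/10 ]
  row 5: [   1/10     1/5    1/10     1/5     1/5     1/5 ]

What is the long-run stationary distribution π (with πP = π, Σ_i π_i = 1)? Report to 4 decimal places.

π = [0.1809, 0.1828, 0.1718, 0.1810, 0.1331, 0.1503]

Balance equations π_j = Σ_i π_i·P[i][j]:
  π_0 = 1/5·π_0 + 1/10·π_1 + 1/10·π_2 + 3/10·π_3 + 3/10·π_4 + 1/10·π_5
  π_1 = 3/10·π_0 + 1/5·π_1 + 1/10·π_2 + 1/10·π_3 + 1/5·π_4 + 1/5·π_5
  π_2 = 1/10·π_0 + 3/10·π_1 + 1/5·π_2 + 1/5·π_3 + 1/10·π_4 + 1/10·π_5
  π_3 = 1/10·π_0 + 1/5·π_1 + 3/10·π_2 + 1/10·π_3 + 1/5·π_4 + 1/5·π_5
  π_4 = 1/10·π_0 + 1/10·π_1 + 1/10·π_2 + 1/5·π_3 + 1/10·π_4 + 1/5·π_5
  normalize: π_0 + π_1 + π_2 + π_3 + π_4 + π_5 = 1
Solving the linear system gives exactly π = [4687/25907, 4736/25907, 636/3701, 4689/25907, 3449/25907, 3894/25907].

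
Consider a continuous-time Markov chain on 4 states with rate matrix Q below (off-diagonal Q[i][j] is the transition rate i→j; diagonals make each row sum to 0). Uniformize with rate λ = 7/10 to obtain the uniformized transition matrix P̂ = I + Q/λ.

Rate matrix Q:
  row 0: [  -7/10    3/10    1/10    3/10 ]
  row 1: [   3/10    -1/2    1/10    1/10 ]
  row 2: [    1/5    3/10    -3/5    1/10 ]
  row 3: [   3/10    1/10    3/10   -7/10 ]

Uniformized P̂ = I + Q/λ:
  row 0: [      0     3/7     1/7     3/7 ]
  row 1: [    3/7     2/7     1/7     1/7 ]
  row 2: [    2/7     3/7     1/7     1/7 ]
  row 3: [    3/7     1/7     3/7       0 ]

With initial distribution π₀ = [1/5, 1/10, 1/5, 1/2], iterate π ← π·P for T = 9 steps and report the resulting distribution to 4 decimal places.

π = [0.2803, 0.3261, 0.1987, 0.1949]

t=0: π = [0.2000, 0.1000, 0.2000, 0.5000]
t=1: π = [0.3143, 0.2714, 0.2857, 0.1286]
t=2: π = [0.2531, 0.3531, 0.1796, 0.2143]
t=3: π = [0.2945, 0.3169, 0.2041, 0.1845]
t=4: π = [0.2732, 0.3306, 0.1956, 0.2006]
t=5: π = [0.2835, 0.3240, 0.2002, 0.1923]
t=6: π = [0.2785, 0.3274, 0.1978, 0.1964]
t=7: π = [0.2810, 0.3257, 0.1990, 0.1944]
t=8: π = [0.2797, 0.3265, 0.1984, 0.1954]
t=9: π = [0.2803, 0.3261, 0.1987, 0.1949]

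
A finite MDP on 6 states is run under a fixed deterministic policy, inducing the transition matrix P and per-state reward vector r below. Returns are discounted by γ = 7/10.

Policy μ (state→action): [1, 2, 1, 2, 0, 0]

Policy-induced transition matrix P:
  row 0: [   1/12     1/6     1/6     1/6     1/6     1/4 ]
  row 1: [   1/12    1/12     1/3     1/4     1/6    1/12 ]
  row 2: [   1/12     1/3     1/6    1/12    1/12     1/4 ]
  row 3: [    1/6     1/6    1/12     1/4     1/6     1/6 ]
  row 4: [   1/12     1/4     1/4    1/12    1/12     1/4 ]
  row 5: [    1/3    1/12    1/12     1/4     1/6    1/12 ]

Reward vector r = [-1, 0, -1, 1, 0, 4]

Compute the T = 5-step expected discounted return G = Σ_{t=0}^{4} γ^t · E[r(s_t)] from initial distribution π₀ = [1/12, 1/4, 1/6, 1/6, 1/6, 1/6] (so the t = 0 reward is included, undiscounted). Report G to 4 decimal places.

G = 1.5592

t=0: π = [0.0833, 0.2500, 0.1667, 0.1667, 0.1667, 0.1667], E[r] = 0.5833, γ^t·E[r] = 0.583333, running G = 0.583333
t=1: π = [0.1389, 0.1736, 0.1944, 0.1875, 0.1389, 0.1667], E[r] = 0.5208, γ^t·E[r] = 0.364583, running G = 0.947917
t=2: π = [0.1406, 0.1823, 0.1777, 0.1829, 0.1389, 0.1777], E[r] = 0.5752, γ^t·E[r] = 0.281863, running G = 1.229780
t=3: π = [0.1430, 0.1779, 0.1786, 0.1855, 0.1403, 0.1748], E[r] = 0.5630, γ^t·E[r] = 0.193119, running G = 1.422900
t=4: π = [0.1425, 0.1787, 0.1780, 0.1849, 0.1401, 0.1758], E[r] = 0.5676, γ^t·E[r] = 0.136270, running G = 1.559170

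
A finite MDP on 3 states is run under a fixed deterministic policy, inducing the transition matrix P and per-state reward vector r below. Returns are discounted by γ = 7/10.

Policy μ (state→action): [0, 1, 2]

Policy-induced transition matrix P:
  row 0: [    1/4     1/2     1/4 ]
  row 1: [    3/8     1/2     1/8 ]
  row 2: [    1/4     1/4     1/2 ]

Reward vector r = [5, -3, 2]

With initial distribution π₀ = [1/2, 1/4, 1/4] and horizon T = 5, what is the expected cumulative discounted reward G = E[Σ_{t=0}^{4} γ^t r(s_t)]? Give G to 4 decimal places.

t=0: π = [0.5000, 0.2500, 0.2500], E[r] = 2.2500, γ^t·E[r] = 2.250000, running G = 2.250000
t=1: π = [0.2813, 0.4375, 0.2813], E[r] = 0.6563, γ^t·E[r] = 0.459375, running G = 2.709375
t=2: π = [0.3047, 0.4297, 0.2656], E[r] = 0.7656, γ^t·E[r] = 0.375156, running G = 3.084531
t=3: π = [0.3037, 0.4336, 0.2627], E[r] = 0.7432, γ^t·E[r] = 0.254905, running G = 3.339437
t=4: π = [0.3042, 0.4343, 0.2615], E[r] = 0.7410, γ^t·E[r] = 0.177906, running G = 3.517343

G = 3.5173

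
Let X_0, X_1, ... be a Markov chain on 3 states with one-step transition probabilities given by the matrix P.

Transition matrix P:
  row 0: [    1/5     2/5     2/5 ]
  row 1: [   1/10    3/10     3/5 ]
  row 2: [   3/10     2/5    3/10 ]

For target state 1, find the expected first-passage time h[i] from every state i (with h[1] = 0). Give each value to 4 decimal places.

h = [2.5000, 0.0000, 2.5000]

First-step conditioning: h[1] = 0; for i ≠ 1, h[i] = 1 + Σ_k P[i][k]·h[k].
  h[0] = 1 + 1/5·h[0] + 2/5·h[2]
  h[2] = 1 + 3/10·h[0] + 3/10·h[2]
Solving the 2×2 linear system over states ≠ 1 gives exactly h = [5/2, 0, 5/2] (h[1] = 0 is the target).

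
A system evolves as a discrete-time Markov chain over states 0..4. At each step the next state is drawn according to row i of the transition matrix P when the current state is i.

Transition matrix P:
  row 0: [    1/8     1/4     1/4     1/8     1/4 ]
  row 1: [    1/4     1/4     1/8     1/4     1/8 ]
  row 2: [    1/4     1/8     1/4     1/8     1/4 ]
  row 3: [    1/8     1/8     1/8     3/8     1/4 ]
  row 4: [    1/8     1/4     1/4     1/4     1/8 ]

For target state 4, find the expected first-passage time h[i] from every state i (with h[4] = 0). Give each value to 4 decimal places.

h = [4.4444, 4.9986, 4.3752, 4.3636, 0.0000]

First-step conditioning: h[4] = 0; for i ≠ 4, h[i] = 1 + Σ_k P[i][k]·h[k].
  h[0] = 1 + 1/8·h[0] + 1/4·h[1] + 1/4·h[2] + 1/8·h[3]
  h[1] = 1 + 1/4·h[0] + 1/4·h[1] + 1/8·h[2] + 1/4·h[3]
  h[2] = 1 + 1/4·h[0] + 1/8·h[1] + 1/4·h[2] + 1/8·h[3]
  h[3] = 1 + 1/8·h[0] + 1/8·h[1] + 1/8·h[2] + 3/8·h[3]
Solving the 4×4 linear system over states ≠ 4 gives exactly h = [40/9, 3464/693, 3032/693, 48/11, 0] (h[4] = 0 is the target).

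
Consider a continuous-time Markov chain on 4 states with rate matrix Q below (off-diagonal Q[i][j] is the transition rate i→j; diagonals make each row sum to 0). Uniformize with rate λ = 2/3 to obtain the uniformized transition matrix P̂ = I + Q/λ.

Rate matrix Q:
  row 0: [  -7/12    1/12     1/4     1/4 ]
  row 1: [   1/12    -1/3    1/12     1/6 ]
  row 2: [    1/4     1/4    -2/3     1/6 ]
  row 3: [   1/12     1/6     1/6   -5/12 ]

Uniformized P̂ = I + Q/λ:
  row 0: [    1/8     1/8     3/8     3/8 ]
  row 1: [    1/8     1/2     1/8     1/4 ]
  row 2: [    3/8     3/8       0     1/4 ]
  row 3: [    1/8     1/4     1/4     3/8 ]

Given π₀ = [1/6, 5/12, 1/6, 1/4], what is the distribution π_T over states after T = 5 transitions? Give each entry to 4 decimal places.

t=0: π = [0.1667, 0.4167, 0.1667, 0.2500]
t=1: π = [0.1667, 0.3542, 0.1771, 0.3021]
t=2: π = [0.1693, 0.3398, 0.1823, 0.3086]
t=3: π = [0.1706, 0.3366, 0.1831, 0.3097]
t=4: π = [0.1708, 0.3357, 0.1835, 0.3100]
t=5: π = [0.1709, 0.3355, 0.1835, 0.3101]

π = [0.1709, 0.3355, 0.1835, 0.3101]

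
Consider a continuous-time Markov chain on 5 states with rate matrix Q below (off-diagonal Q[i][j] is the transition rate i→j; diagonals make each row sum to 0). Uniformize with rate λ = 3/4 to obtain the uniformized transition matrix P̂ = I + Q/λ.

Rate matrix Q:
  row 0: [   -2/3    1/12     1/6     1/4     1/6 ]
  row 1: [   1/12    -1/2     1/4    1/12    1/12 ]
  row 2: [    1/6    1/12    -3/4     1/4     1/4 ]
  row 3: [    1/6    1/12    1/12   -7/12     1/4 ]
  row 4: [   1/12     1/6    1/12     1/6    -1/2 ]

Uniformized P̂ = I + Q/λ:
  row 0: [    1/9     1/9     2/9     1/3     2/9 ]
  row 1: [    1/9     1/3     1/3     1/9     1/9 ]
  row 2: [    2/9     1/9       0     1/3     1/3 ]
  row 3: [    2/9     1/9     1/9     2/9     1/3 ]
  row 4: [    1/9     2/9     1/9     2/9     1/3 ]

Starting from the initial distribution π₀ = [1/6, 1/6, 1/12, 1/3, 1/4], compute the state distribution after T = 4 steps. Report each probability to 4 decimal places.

π = [0.1542, 0.1822, 0.1518, 0.2360, 0.2757]

t=0: π = [0.1667, 0.1667, 0.0833, 0.3333, 0.2500]
t=1: π = [0.1574, 0.1759, 0.1574, 0.2315, 0.2778]
t=2: π = [0.1543, 0.1811, 0.1502, 0.2377, 0.2767]
t=3: π = [0.1542, 0.1821, 0.1518, 0.2359, 0.2759]
t=4: π = [0.1542, 0.1822, 0.1518, 0.2360, 0.2757]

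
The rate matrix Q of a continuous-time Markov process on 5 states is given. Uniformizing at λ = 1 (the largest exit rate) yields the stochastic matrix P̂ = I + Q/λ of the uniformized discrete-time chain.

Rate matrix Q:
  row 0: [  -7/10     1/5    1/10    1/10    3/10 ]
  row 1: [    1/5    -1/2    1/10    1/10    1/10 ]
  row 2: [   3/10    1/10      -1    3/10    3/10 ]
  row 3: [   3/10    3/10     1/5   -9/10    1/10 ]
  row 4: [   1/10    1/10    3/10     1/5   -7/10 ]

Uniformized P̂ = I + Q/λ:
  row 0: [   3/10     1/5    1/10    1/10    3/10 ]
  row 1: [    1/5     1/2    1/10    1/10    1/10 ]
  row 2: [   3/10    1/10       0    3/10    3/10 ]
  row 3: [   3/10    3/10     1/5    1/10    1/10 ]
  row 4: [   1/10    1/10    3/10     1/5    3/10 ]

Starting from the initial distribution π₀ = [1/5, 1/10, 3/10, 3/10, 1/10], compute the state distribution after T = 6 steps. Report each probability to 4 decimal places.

t=0: π = [0.2000, 0.1000, 0.3000, 0.3000, 0.1000]
t=1: π = [0.2700, 0.2200, 0.1200, 0.1700, 0.2200]
t=2: π = [0.2340, 0.2490, 0.1490, 0.1460, 0.2220]
t=3: π = [0.2307, 0.2522, 0.1441, 0.1520, 0.2210]
t=4: π = [0.2306, 0.2544, 0.1450, 0.1509, 0.2192]
t=5: π = [0.2307, 0.2550, 0.1444, 0.1509, 0.2189]
t=6: π = [0.2307, 0.2552, 0.1444, 0.1508, 0.2188]

π = [0.2307, 0.2552, 0.1444, 0.1508, 0.2188]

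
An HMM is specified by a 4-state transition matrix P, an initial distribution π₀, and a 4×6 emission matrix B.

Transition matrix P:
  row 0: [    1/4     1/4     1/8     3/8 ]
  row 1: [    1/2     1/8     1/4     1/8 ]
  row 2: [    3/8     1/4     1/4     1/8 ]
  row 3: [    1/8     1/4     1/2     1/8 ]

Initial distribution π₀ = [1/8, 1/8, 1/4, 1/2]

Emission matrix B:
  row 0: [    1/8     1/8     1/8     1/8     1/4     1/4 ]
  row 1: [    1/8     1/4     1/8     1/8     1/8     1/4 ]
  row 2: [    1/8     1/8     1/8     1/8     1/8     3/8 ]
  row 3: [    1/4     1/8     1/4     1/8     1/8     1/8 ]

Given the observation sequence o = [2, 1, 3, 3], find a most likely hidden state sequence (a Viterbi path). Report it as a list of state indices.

path = [3, 1, 0, 3]

t=0: δ = [1.562e-02, 1.562e-02, 3.125e-02, 1.250e-01]  (obs o_0=2)
t=1: δ = [1.953e-03, 7.812e-03, 7.812e-03, 1.953e-03]  ψ = [3, 3, 3, 3]  (obs o_1=1)
t=2: δ = [4.883e-04, 2.441e-04, 2.441e-04, 1.221e-04]  ψ = [1, 2, 1, 1]  (obs o_2=3)
t=3: δ = [1.526e-05, 1.526e-05, 7.629e-06, 2.289e-05]  ψ = [0, 0, 0, 0]  (obs o_3=3)
backtrack: best end state = 3; path = [3, 1, 0, 3]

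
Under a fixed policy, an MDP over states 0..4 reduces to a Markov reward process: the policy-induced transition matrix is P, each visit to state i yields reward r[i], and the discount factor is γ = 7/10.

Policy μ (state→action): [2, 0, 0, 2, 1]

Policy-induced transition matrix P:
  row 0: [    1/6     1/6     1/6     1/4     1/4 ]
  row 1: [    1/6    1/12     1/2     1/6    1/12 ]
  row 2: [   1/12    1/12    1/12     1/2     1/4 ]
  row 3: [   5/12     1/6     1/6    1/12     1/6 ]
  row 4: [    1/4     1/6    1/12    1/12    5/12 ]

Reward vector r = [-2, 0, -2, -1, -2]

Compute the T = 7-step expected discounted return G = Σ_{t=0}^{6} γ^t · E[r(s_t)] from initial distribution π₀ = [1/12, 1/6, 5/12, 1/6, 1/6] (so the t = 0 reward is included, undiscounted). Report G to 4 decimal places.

t=0: π = [0.0833, 0.1667, 0.4167, 0.1667, 0.1667], E[r] = -1.5000, γ^t·E[r] = -1.500000, running G = -1.500000
t=1: π = [0.1875, 0.1181, 0.1736, 0.2847, 0.2361], E[r] = -1.4792, γ^t·E[r] = -1.035417, running G = -2.535417
t=2: π = [0.2431, 0.1424, 0.1719, 0.1968, 0.2459], E[r] = -1.5185, γ^t·E[r] = -0.744074, running G = -3.279491
t=3: π = [0.2220, 0.1405, 0.1793, 0.2073, 0.2509], E[r] = -1.5117, γ^t·E[r] = -0.518520, running G = -3.798010
t=4: π = [0.2245, 0.1400, 0.1776, 0.2068, 0.2511], E[r] = -1.5132, γ^t·E[r] = -0.363322, running G = -4.161332
t=5: π = [0.2245, 0.1402, 0.1776, 0.2064, 0.2513], E[r] = -1.5132, γ^t·E[r] = -0.254320, running G = -4.415652
t=6: π = [0.2244, 0.1402, 0.1777, 0.2064, 0.2513], E[r] = -1.5132, γ^t·E[r] = -0.178027, running G = -4.593679

G = -4.5937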